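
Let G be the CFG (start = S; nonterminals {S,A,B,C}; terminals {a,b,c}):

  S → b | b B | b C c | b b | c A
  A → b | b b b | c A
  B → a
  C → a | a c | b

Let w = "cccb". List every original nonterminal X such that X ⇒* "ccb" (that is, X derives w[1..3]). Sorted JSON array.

CNF form of G:
  S -> T0 B | T0 T0 | T0 X4 | T1 A | b
  A -> T0 X3 | T1 A | b
  B -> a
  C -> T2 T1 | a | b
  T0 -> b
  T1 -> c
  T2 -> a
  X3 -> T0 T0
  X4 -> C T1

Fill CYK table bottom-up, restricted to cells inside w[1..3]:
  cell(1,1) c: {T1}  orig:{}
  cell(2,2) c: {T1}  orig:{}
  cell(3,3) b: {A,C,S,T0}  orig:{A,C,S}
  cell(1,2) cc: ∅
  cell(2,3) cb: {A,S}
  cell(1,3) ccb: {A,S}

Original NTs in T[1,3] deriving "ccb": ["A", "S"]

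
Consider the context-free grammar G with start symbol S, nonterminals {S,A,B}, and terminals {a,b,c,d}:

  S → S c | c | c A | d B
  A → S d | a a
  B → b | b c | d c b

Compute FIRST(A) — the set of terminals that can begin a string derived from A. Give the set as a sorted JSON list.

Compute FIRST by fixpoint:
round 1:
  A via A→a a: +{a}
  B via B→b: +{b}
  B via B→d c b: +{d}
  S via S→c: +{c}
  S via S→d B: +{d}
  FIRST[S]={c,d}  FIRST[A]={a}  FIRST[B]={b,d}
round 2:
  A via A→S d: +{c,d}
  FIRST[S]={c,d}  FIRST[A]={a,c,d}  FIRST[B]={b,d}
round 3: — fixpoint
  FIRST[S]={c,d}  FIRST[A]={a,c,d}  FIRST[B]={b,d}

FIRST(A) = ["a", "c", "d"]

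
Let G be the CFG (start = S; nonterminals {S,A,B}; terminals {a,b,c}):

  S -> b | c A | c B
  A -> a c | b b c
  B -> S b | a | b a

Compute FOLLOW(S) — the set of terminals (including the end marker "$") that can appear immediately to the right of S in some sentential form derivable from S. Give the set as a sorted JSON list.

FIRST iteration:
round 1:
  A via A→a c: +{a}
  A via A→b b c: +{b}
  B via B→a: +{a}
  B via B→b a: +{b}
  S via S→b: +{b}
  S via S→c A: +{c}
  FIRST(S)={b,c}  FIRST(A)={a,b}  FIRST(B)={a,b}
round 2:
  B via B→S b: +{c}
  FIRST(S)={b,c}  FIRST(A)={a,b}  FIRST(B)={a,b,c}
round 3: done
  FIRST(S)={b,c}  FIRST(A)={a,b}  FIRST(B)={a,b,c}

FOLLOW sets:
seed FOLLOW(S) with $
round 1:
  B→S b: FOLLOW(S) ⊇ FIRST(b) = {b}; new: +{b}
  S→c A: FOLLOW(A) ⊇ FOLLOW(S) ⊇ {$,b}; new: +{$,b}
  S→c B: FOLLOW(B) ⊇ FOLLOW(S) ⊇ {$,b}; new: +{$,b}
  S: {$,b}  A: {$,b}  B: {$,b}
round 2: done
  S: {$,b}  A: {$,b}  B: {$,b}

FOLLOW(S) = ["$", "b"]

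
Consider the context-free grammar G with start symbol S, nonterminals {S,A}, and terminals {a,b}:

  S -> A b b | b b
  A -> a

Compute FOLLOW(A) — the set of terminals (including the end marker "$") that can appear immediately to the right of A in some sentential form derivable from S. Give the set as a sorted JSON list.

FIRST sets, iterate to fixpoint:
pass 1:
  A via A→a: +{a}
  S via S→A b b: +{a}
  S via S→b b: +{b}
  S: {a,b}  A: {a}
pass 2: — fixpoint
  S: {a,b}  A: {a}

FOLLOW sets:
initialize: $ ∈ FOLLOW(S)
pass 1:
  S→A b b: FOLLOW(A) ⊇ FIRST(b) = {b}; new: +{b}
  S: {$}  A: {b}
pass 2: done
  S: {$}  A: {b}

FOLLOW(A) = ["b"]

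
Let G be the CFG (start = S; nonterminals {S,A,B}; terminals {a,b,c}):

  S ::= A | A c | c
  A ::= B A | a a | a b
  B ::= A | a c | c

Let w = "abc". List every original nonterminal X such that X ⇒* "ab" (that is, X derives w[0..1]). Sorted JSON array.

CNF form of G:
  S -> A T2 | B A | T0 T0 | T0 T1 | c
  A -> B A | T0 T0 | T0 T1
  B -> B A | T0 T0 | T0 T1 | T0 T2 | c
  T0 -> a
  T1 -> b
  T2 -> c

CYK fill — only the sub-triangle for w[0..1]:
  [0..0]={T0}  "a"  orig:{}
  [1..1]={T1}  "b"  orig:{}
  [0..1]={A,B,S}  "ab"

Original NTs in T[0,1] deriving "ab": ["A", "B", "S"]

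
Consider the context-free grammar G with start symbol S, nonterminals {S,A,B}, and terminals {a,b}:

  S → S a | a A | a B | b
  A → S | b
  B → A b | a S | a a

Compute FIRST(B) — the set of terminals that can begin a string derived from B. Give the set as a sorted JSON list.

FIRST iteration:
[1]
  A via A→b: +{b}
  B via B→A b: +{b}
  B via B→a S: +{a}
  S via S→a A: +{a}
  S via S→b: +{b}
  FIRST[S]={a,b}  FIRST[A]={b}  FIRST[B]={a,b}
[2]
  A via A→S: +{a}
  FIRST[S]={a,b}  FIRST[A]={a,b}  FIRST[B]={a,b}
[3] (stable)
  FIRST[S]={a,b}  FIRST[A]={a,b}  FIRST[B]={a,b}

FIRST(B) = ["a", "b"]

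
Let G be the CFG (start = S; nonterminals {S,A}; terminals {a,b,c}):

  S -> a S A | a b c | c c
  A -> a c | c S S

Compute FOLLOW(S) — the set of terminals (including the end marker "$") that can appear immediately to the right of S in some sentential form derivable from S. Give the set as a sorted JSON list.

FIRST sets, iterate to fixpoint:
pass 1:
  A via A→a c: +{a}
  A via A→c S S: +{c}
  S via S→a S A: +{a}
  S via S→c c: +{c}
  S: {a,c}  A: {a,c}
pass 2: done
  S: {a,c}  A: {a,c}

Compute FOLLOW by fixpoint:
initialize: $ ∈ FOLLOW(S)
round 1:
  A→c S S: FOLLOW(S) ⊇ FIRST(S) = {a,c}; new: +{a,c}
  S→a S A: FOLLOW(A) ⊇ FOLLOW(S) ⊇ {$,a,c}; new: +{$,a,c}
  S: {$,a,c}  A: {$,a,c}
round 2: (stable)
  S: {$,a,c}  A: {$,a,c}

FOLLOW(S) = ["$", "a", "c"]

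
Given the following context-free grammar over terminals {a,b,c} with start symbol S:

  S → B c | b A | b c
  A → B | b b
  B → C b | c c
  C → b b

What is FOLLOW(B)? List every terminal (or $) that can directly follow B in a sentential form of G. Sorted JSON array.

FIRST sets, iterate to fixpoint:
pass 1:
  A via A→b b: +{b}
  B via B→c c: +{c}
  C via C→b b: +{b}
  S via S→B c: +{c}
  S via S→b A: +{b}
  FIRST(S)={b,c}  FIRST(A)={b}  FIRST(B)={c}  FIRST(C)={b}
pass 2:
  A via A→B: +{c}
  B via B→C b: +{b}
  FIRST(S)={b,c}  FIRST(A)={b,c}  FIRST(B)={b,c}  FIRST(C)={b}
pass 3: (stable)
  FIRST(S)={b,c}  FIRST(A)={b,c}  FIRST(B)={b,c}  FIRST(C)={b}

Compute FOLLOW by fixpoint:
seed FOLLOW(S) with $
pass 1:
  B→C b: FOLLOW(C) ⊇ FIRST(b) = {b}; new: +{b}
  S→B c: FOLLOW(B) ⊇ FIRST(c) = {c}; new: +{c}
  S→b A: FOLLOW(A) ⊇ FOLLOW(S) ⊇ {$}; new: +{$}
  S: {$}  A: {$}  B: {c}  C: {b}
pass 2:
  A→B: FOLLOW(B) ⊇ FOLLOW(A) ⊇ {$}; new: +{$}
  S: {$}  A: {$}  B: {$,c}  C: {b}
pass 3: done
  S: {$}  A: {$}  B: {$,c}  C: {b}

FOLLOW(B) = ["$", "c"]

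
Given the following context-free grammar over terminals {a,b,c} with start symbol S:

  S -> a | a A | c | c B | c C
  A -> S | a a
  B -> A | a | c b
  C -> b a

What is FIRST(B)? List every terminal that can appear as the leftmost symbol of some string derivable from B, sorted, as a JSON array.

FIRST sets, iterate to fixpoint:
pass 1:
  A via A→a a: +{a}
  B via B→A: +{a}
  B via B→c b: +{c}
  C via C→b a: +{b}
  S via S→a: +{a}
  S via S→c: +{c}
  S: {a,c}  A: {a}  B: {a,c}  C: {b}
pass 2:
  A via A→S: +{c}
  S: {a,c}  A: {a,c}  B: {a,c}  C: {b}
pass 3: — fixpoint
  S: {a,c}  A: {a,c}  B: {a,c}  C: {b}

FIRST(B) = ["a", "c"]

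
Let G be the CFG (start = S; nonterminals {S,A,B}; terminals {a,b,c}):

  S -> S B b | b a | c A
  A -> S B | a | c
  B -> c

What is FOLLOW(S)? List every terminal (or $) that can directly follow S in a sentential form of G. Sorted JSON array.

Compute FIRST by fixpoint:
[1]
  A via A→a: +{a}
  A via A→c: +{c}
  B via B→c: +{c}
  S via S→b a: +{b}
  S via S→c A: +{c}
  S: {b,c}  A: {a,c}  B: {c}
[2]
  A via A→S B: +{b}
  S: {b,c}  A: {a,b,c}  B: {c}
[3] done
  S: {b,c}  A: {a,b,c}  B: {c}

Compute FOLLOW by fixpoint:
initialize: $ ∈ FOLLOW(S)
iter 1:
  A→S B: FOLLOW(S) ⊇ FIRST(B) = {c}; new: +{c}
  S→S B b: FOLLOW(B) ⊇ FIRST(b) = {b}; new: +{b}
  S→c A: FOLLOW(A) ⊇ FOLLOW(S) ⊇ {$,c}; new: +{$,c}
  FOLLOW[S]={$,c}  FOLLOW[A]={$,c}  FOLLOW[B]={b}
iter 2:
  A→S B: FOLLOW(B) ⊇ FOLLOW(A) ⊇ {$,c}; new: +{$,c}
  FOLLOW[S]={$,c}  FOLLOW[A]={$,c}  FOLLOW[B]={$,b,c}
iter 3: (no change)
  FOLLOW[S]={$,c}  FOLLOW[A]={$,c}  FOLLOW[B]={$,b,c}

FOLLOW(S) = ["$", "c"]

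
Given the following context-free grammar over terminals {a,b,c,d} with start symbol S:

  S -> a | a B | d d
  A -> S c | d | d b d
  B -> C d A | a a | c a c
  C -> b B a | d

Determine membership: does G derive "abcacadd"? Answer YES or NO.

Convert to CNF:
  S -> T1 T1 | T3 B | a
  A -> S T0 | T1 X4 | d
  B -> C X5 | T0 X6 | T3 T3
  C -> T2 X7 | d
  T0 -> c
  T1 -> d
  T2 -> b
  T3 -> a
  X4 -> T2 T1
  X5 -> T1 A
  X6 -> T3 T0
  X7 -> B T3

Fill CYK table bottom-up:
  cell(0,0) a: {S,T3}  orig:{S}
  cell(1,1) b: {T2}  orig:{}
  cell(2,2) c: {T0}  orig:{}
  cell(3,3) a: {S,T3}  orig:{S}
  cell(4,4) c: {T0}  orig:{}
  cell(5,5) a: {S,T3}  orig:{S}
  cell(6,6) d: {A,C,T1}  orig:{A,C}
  cell(7,7) d: {A,C,T1}  orig:{A,C}
  cell(0,1) ab: ∅
  cell(1,2) bc: ∅
  cell(2,3) ca: ∅
  cell(3,4) ac: {A,X6}  orig:{A}
  cell(4,5) ca: ∅
  cell(5,6) ad: ∅
  cell(6,7) dd: {S,X5}  orig:{S}
  cell(0,2) abc: ∅
  cell(1,3) bca: ∅
  cell(2,4) cac: {B}
  cell(3,5) aca: ∅
  cell(4,6) cad: ∅
  cell(5,7) add: ∅
  cell(0,3) abca: ∅
  cell(1,4) bcac: ∅
  cell(2,5) caca: {X7}  orig:{}
  cell(3,6) acad: ∅
  cell(4,7) cadd: ∅
  cell(0,4) abcac: ∅
  cell(1,5) bcaca: {C}
  cell(2,6) cacad: ∅
  cell(3,7) acadd: ∅
  cell(0,5) abcaca: ∅
  cell(1,6) bcacad: ∅
  cell(2,7) cacadd: ∅
  cell(0,6) abcacad: ∅
  cell(1,7) bcacadd: {B}
  cell(0,7) abcacadd: {S}

S ∈ T[0,7] ⇒ YES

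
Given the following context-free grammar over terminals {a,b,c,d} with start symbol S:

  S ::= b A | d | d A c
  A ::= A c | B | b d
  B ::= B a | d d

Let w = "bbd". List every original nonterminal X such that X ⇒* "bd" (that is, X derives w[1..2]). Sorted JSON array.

Convert to CNF:
  S -> T2 A | T3 X4 | d
  A -> A T0 | B T1 | T2 T3 | T3 T3
  B -> B T1 | T3 T3
  T0 -> c
  T1 -> a
  T2 -> b
  T3 -> d
  X4 -> A T0

Fill CYK table bottom-up — only the sub-triangle for w[1..2]:
  T[1,1] 'b' = {T2}  orig:{}
  T[2,2] 'd' = {S,T3}  orig:{S}
  T[1,2] 'bd' = {A}

Original NTs in T[1,2] deriving "bd": ["A"]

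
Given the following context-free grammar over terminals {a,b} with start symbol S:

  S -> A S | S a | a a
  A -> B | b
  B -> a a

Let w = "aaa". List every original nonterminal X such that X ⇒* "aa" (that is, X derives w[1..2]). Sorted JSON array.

Convert to CNF:
  S -> A S | S T0 | T0 T0
  A -> T0 T0 | b
  B -> T0 T0
  T0 -> a

CYK table (by increasing span), restricted to cells inside w[1..2]:
  T[1,1] 'a' = {T0}  orig:{}
  T[2,2] 'a' = {T0}  orig:{}
  T[1,2] 'aa' = {A,B,S}

Original NTs in T[1,2] deriving "aa": ["A", "B", "S"]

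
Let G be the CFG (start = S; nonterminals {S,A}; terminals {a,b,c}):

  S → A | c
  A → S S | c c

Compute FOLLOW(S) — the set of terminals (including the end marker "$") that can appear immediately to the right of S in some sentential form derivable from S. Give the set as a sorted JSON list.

Compute FIRST by fixpoint:
pass 1:
  A via A→c c: +{c}
  S via S→A: +{c}
  FIRST(S)={c}  FIRST(A)={c}
pass 2: (stable)
  FIRST(S)={c}  FIRST(A)={c}

Compute FOLLOW by fixpoint:
initialize: $ ∈ FOLLOW(S)
pass 1:
  A→S S: FOLLOW(S) ⊇ FIRST(S) = {c}; new: +{c}
  S→A: FOLLOW(A) ⊇ FOLLOW(S) ⊇ {$,c}; new: +{$,c}
  S: {$,c}  A: {$,c}
pass 2: (stable)
  S: {$,c}  A: {$,c}

FOLLOW(S) = ["$", "c"]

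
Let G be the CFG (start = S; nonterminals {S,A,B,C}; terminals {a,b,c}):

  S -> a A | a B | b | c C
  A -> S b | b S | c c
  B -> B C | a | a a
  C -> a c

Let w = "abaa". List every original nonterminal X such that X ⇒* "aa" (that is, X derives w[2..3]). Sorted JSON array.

Convert to CNF:
  S -> T1 C | T2 A | T2 B | b
  A -> S T0 | T0 S | T1 T1
  B -> B C | T2 T2 | a
  C -> T2 T1
  T0 -> b
  T1 -> c
  T2 -> a

CYK fill — only the sub-triangle for w[2..3]:
  cell(2,2) a: {B,T2}  orig:{B}
  cell(3,3) a: {B,T2}  orig:{B}
  cell(2,3) aa: {B,S}

Original NTs in T[2,3] deriving "aa": ["B", "S"]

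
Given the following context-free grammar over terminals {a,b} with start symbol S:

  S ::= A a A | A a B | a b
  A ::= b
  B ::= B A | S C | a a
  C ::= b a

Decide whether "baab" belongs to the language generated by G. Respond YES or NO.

Convert to CNF:
  S -> A X2 | A X3 | T0 T1
  A -> b
  B -> B A | S C | T0 T0
  C -> T1 T0
  T0 -> a
  T1 -> b
  X2 -> T0 A
  X3 -> T0 B

CYK table (by increasing span):
  cell(0,0) b: {A,T1}  orig:{A}
  cell(1,1) a: {T0}  orig:{}
  cell(2,2) a: {T0}  orig:{}
  cell(3,3) b: {A,T1}  orig:{A}
  cell(0,1) ba: {C}
  cell(1,2) aa: {B}
  cell(2,3) ab: {S,X2}  orig:{S}
  cell(0,2) baa: ∅
  cell(1,3) aab: {B}
  cell(0,3) baab: ∅

S ∉ T[0,3] ⇒ NO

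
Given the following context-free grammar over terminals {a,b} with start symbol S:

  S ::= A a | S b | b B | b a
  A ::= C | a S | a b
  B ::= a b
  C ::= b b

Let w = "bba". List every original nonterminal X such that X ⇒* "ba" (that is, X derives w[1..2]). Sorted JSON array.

Convert to CNF:
  S -> A T0 | S T1 | T1 B | T1 T0
  A -> T0 S | T0 T1 | T1 T1
  B -> T0 T1
  C -> T1 T1
  T0 -> a
  T1 -> b

Fill CYK table bottom-up, restricted to cells inside w[1..2]:
  [1..1]={T1}  "b"  orig:{}
  [2..2]={T0}  "a"  orig:{}
  [1..2]={S}  "ba"

Original NTs in T[1,2] deriving "ba": ["S"]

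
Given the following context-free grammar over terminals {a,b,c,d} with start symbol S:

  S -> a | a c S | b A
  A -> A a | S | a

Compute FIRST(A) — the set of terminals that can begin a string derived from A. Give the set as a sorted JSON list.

FIRST iteration:
pass 1:
  A via A→a: +{a}
  S via S→a: +{a}
  S via S→b A: +{b}
  FIRST(S)={a,b}  FIRST(A)={a}
pass 2:
  A via A→S: +{b}
  FIRST(S)={a,b}  FIRST(A)={a,b}
pass 3: done
  FIRST(S)={a,b}  FIRST(A)={a,b}

FIRST(A) = ["a", "b"]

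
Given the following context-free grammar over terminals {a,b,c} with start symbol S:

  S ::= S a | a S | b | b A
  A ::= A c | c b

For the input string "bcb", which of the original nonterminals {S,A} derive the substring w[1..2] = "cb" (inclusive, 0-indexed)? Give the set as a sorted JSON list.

Convert to CNF:
  S -> S T2 | T1 A | T2 S | b
  A -> A T0 | T0 T1
  T0 -> c
  T1 -> b
  T2 -> a

Fill CYK table bottom-up — only the sub-triangle for w[1..2]:
  [1..1]={T0}  "c"  orig:{}
  [2..2]={S,T1}  "b"  orig:{S}
  [1..2]={A}  "cb"

Original NTs in T[1,2] deriving "cb": ["A"]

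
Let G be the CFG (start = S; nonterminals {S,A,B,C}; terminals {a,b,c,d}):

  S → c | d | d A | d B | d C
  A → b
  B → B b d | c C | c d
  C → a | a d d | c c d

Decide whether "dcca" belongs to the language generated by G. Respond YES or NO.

CNF form of G:
  S -> T1 A | T1 B | T1 C | c | d
  A -> b
  B -> B X4 | T2 C | T2 T1
  C -> T2 X6 | T3 X5 | a
  T0 -> b
  T1 -> d
  T2 -> c
  T3 -> a
  X4 -> T0 T1
  X5 -> T1 T1
  X6 -> T2 T1

CYK fill:
  [0..0]={S,T1}  "d"  orig:{S}
  [1..1]={S,T2}  "c"  orig:{S}
  [2..2]={S,T2}  "c"  orig:{S}
  [3..3]={C,T3}  "a"  orig:{C}
  [0..1]=∅  "dc"
  [1..2]=∅  "cc"
  [2..3]={B}  "ca"
  [0..2]=∅  "dcc"
  [1..3]=∅  "cca"
  [0..3]=∅  "dcca"

S ∉ T[0,3] ⇒ NO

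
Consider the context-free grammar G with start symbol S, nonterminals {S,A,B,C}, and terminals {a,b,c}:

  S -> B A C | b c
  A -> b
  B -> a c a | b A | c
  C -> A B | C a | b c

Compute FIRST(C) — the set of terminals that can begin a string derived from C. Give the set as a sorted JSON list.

FIRST iteration:
round 1:
  A via A→b: +{b}
  B via B→a c a: +{a}
  B via B→b A: +{b}
  B via B→c: +{c}
  C via C→A B: +{b}
  S via S→B A C: +{a,b,c}
  FIRST(S)={a,b,c}  FIRST(A)={b}  FIRST(B)={a,b,c}  FIRST(C)={b}
round 2: done
  FIRST(S)={a,b,c}  FIRST(A)={b}  FIRST(B)={a,b,c}  FIRST(C)={b}

FIRST(C) = ["b"]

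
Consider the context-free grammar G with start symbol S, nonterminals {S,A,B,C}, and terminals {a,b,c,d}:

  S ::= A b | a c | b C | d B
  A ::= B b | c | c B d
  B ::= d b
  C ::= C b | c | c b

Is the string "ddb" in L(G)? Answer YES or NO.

Convert to CNF:
  S -> A T0 | T0 C | T2 B | T3 T1
  A -> B T0 | T1 X4 | c
  B -> T2 T0
  C -> C T0 | T1 T0 | c
  T0 -> b
  T1 -> c
  T2 -> d
  T3 -> a
  X4 -> B T2

CYK fill:
  cell(0,0) d: {T2}  orig:{}
  cell(1,1) d: {T2}  orig:{}
  cell(2,2) b: {T0}  orig:{}
  cell(0,1) dd: ∅
  cell(1,2) db: {B}
  cell(0,2) ddb: {S}

S ∈ T[0,2] ⇒ YES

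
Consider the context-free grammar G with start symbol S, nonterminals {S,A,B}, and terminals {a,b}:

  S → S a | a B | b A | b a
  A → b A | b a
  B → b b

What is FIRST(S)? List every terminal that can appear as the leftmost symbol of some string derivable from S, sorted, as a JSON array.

FIRST sets, iterate to fixpoint:
iter 1:
  A via A→b A: +{b}
  B via B→b b: +{b}
  S via S→a B: +{a}
  S via S→b A: +{b}
  FIRST(S)={a,b}  FIRST(A)={b}  FIRST(B)={b}
iter 2: done
  FIRST(S)={a,b}  FIRST(A)={b}  FIRST(B)={b}

FIRST(S) = ["a", "b"]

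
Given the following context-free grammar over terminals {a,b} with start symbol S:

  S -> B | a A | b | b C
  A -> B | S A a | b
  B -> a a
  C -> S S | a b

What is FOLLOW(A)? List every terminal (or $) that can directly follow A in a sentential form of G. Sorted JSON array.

Compute FIRST by fixpoint:
[1]
  A via A→b: +{b}
  B via B→a a: +{a}
  C via C→a b: +{a}
  S via S→B: +{a}
  S via S→b: +{b}
  FIRST(S)={a,b}  FIRST(A)={b}  FIRST(B)={a}  FIRST(C)={a}
[2]
  A via A→B: +{a}
  C via C→S S: +{b}
  FIRST(S)={a,b}  FIRST(A)={a,b}  FIRST(B)={a}  FIRST(C)={a,b}
[3] — fixpoint
  FIRST(S)={a,b}  FIRST(A)={a,b}  FIRST(B)={a}  FIRST(C)={a,b}

FOLLOW sets:
seed FOLLOW(S) with $
[1]
  A→S A a: FOLLOW(S) ⊇ FIRST(A) = {a,b}; new: +{a,b}
  A→S A a: FOLLOW(A) ⊇ FIRST(a) = {a}; new: +{a}
  S→B: FOLLOW(B) ⊇ FOLLOW(S) ⊇ {$,a,b}; new: +{$,a,b}
  S→a A: FOLLOW(A) ⊇ FOLLOW(S) ⊇ {$,a,b}; new: +{$,b}
  S→b C: FOLLOW(C) ⊇ FOLLOW(S) ⊇ {$,a,b}; new: +{$,a,b}
  S: {$,a,b}  A: {$,a,b}  B: {$,a,b}  C: {$,a,b}
[2] (no change)
  S: {$,a,b}  A: {$,a,b}  B: {$,a,b}  C: {$,a,b}

FOLLOW(A) = ["$", "a", "b"]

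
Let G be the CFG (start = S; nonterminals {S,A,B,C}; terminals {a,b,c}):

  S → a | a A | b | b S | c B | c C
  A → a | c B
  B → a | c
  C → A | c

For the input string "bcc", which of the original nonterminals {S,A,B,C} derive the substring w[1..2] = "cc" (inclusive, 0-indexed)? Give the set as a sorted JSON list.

Convert to CNF:
  S -> T0 B | T0 C | T1 A | T2 S | a | b
  A -> T0 B | a
  B -> a | c
  C -> T0 B | a | c
  T0 -> c
  T1 -> a
  T2 -> b

CYK fill — only the sub-triangle for w[1..2]:
  cell(1,1) c: {B,C,T0}  orig:{B,C}
  cell(2,2) c: {B,C,T0}  orig:{B,C}
  cell(1,2) cc: {A,C,S}

Original NTs in T[1,2] deriving "cc": ["A", "C", "S"]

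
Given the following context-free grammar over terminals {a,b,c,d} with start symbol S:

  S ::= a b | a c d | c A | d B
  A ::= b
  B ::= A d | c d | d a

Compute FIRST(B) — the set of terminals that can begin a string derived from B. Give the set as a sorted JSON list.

FIRST sets, iterate to fixpoint:
pass 1:
  A via A→b: +{b}
  B via B→A d: +{b}
  B via B→c d: +{c}
  B via B→d a: +{d}
  S via S→a b: +{a}
  S via S→c A: +{c}
  S via S→d B: +{d}
  S: {a,c,d}  A: {b}  B: {b,c,d}
pass 2: (stable)
  S: {a,c,d}  A: {b}  B: {b,c,d}

FIRST(B) = ["b", "c", "d"]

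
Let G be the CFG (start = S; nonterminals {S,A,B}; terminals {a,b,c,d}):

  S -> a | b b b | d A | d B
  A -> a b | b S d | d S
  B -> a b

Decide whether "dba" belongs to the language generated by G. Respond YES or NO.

CNF form of G:
  S -> T1 X4 | T2 A | T2 B | a
  A -> T0 T1 | T1 X3 | T2 S
  B -> T0 T1
  T0 -> a
  T1 -> b
  T2 -> d
  X3 -> S T2
  X4 -> T1 T1

CYK table (by increasing span):
  cell(0,0) d: {T2}  orig:{}
  cell(1,1) b: {T1}  orig:{}
  cell(2,2) a: {S,T0}  orig:{S}
  cell(0,1) db: ∅
  cell(1,2) ba: ∅
  cell(0,2) dba: ∅

S ∉ T[0,2] ⇒ NO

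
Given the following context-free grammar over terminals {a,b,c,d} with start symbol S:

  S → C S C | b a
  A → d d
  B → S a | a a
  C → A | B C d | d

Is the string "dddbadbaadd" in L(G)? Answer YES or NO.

Convert to CNF:
  S -> C X4 | T2 T1
  A -> T0 T0
  B -> S T1 | T1 T1
  C -> B X3 | T0 T0 | d
  T0 -> d
  T1 -> a
  T2 -> b
  X3 -> C T0
  X4 -> S C

CYK fill:
  [0..0]={C,T0}  "d"  orig:{C}
  [1..1]={C,T0}  "d"  orig:{C}
  [2..2]={C,T0}  "d"  orig:{C}
  [3..3]={T2}  "b"  orig:{}
  [4..4]={T1}  "a"  orig:{}
  [5..5]={C,T0}  "d"  orig:{C}
  [6..6]={T2}  "b"  orig:{}
  [7..7]={T1}  "a"  orig:{}
  [8..8]={T1}  "a"  orig:{}
  [9..9]={C,T0}  "d"  orig:{C}
  [10..10]={C,T0}  "d"  orig:{C}
  [0..1]={A,C,X3}  "dd"  orig:{A,C}
  [1..2]={A,C,X3}  "dd"  orig:{A,C}
  [2..3]=∅  "db"
  [3..4]={S}  "ba"
  [4..5]=∅  "ad"
  [5..6]=∅  "db"
  [6..7]={S}  "ba"
  [7..8]={B}  "aa"
  [8..9]=∅  "ad"
  [9..10]={A,C,X3}  "dd"  orig:{A,C}
  [0..2]={X3}  "ddd"  orig:{}
  [1..3]=∅  "ddb"
  [2..4]=∅  "dba"
  [3..5]={X4}  "bad"  orig:{}
  [4..6]=∅  "adb"
  [5..7]=∅  "dba"
  [6..8]={B}  "baa"
  [7..9]=∅  "aad"
  [8..10]=∅  "add"
  [0..3]=∅  "dddb"
  [1..4]=∅  "ddba"
  [2..5]={S}  "dbad"
  [3..6]=∅  "badb"
  [4..7]=∅  "adba"
  [5..8]=∅  "dbaa"
  [6..9]=∅  "baad"
  [7..10]={C}  "aadd"
  [0..4]=∅  "dddba"
  [1..5]={S}  "ddbad"
  [2..6]=∅  "dbadb"
  [3..7]=∅  "badba"
  [4..8]=∅  "adbaa"
  [5..9]=∅  "dbaad"
  [6..10]={C}  "baadd"
  [0..5]=∅  "dddbad"
  [1..6]=∅  "ddbadb"
  [2..7]=∅  "dbadba"
  [3..8]=∅  "badbaa"
  [4..9]=∅  "adbaad"
  [5..10]=∅  "dbaadd"
  [0..6]=∅  "dddbadb"
  [1..7]=∅  "ddbadba"
  [2..8]=∅  "dbadbaa"
  [3..9]=∅  "badbaad"
  [4..10]=∅  "adbaadd"
  [0..7]=∅  "dddbadba"
  [1..8]=∅  "ddbadbaa"
  [2..9]=∅  "dbadbaad"
  [3..10]=∅  "badbaadd"
  [0..8]=∅  "dddbadbaa"
  [1..9]=∅  "ddbadbaad"
  [2..10]={X4}  "dbadbaadd"  orig:{}
  [0..9]=∅  "dddbadbaad"
  [1..10]={S,X4}  "ddbadbaadd"  orig:{S}
  [0..10]={S}  "dddbadbaadd"

S ∈ T[0,10] ⇒ YES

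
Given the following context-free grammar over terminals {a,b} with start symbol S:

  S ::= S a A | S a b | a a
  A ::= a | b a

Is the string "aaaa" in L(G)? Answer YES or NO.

Convert to CNF:
  S -> S X2 | S X3 | T1 T1
  A -> T0 T1 | a
  T0 -> b
  T1 -> a
  X2 -> T1 A
  X3 -> T1 T0

Fill CYK table bottom-up:
  [0..0]={A,T1}  "a"  orig:{A}
  [1..1]={A,T1}  "a"  orig:{A}
  [2..2]={A,T1}  "a"  orig:{A}
  [3..3]={A,T1}  "a"  orig:{A}
  [0..1]={S,X2}  "aa"  orig:{S}
  [1..2]={S,X2}  "aa"  orig:{S}
  [2..3]={S,X2}  "aa"  orig:{S}
  [0..2]=∅  "aaa"
  [1..3]=∅  "aaa"
  [0..3]={S}  "aaaa"

S ∈ T[0,3] ⇒ YES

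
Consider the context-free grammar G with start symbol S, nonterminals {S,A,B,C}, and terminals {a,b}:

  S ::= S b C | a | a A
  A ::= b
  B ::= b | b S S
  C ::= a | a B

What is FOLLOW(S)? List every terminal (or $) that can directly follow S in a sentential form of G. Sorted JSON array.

Compute FIRST by fixpoint:
iter 1:
  A via A→b: +{b}
  B via B→b: +{b}
  C via C→a: +{a}
  S via S→a: +{a}
  FIRST(S)={a}  FIRST(A)={b}  FIRST(B)={b}  FIRST(C)={a}
iter 2: (stable)
  FIRST(S)={a}  FIRST(A)={b}  FIRST(B)={b}  FIRST(C)={a}

Compute FOLLOW by fixpoint:
FOLLOW(S) := {$}
pass 1:
  B→b S S: FOLLOW(S) ⊇ FIRST(S) = {a}; new: +{a}
  S→S b C: FOLLOW(S) ⊇ FIRST(b) = {b}; new: +{b}
  S→S b C: FOLLOW(C) ⊇ FOLLOW(S) ⊇ {$,a,b}; new: +{$,a,b}
  S→a A: FOLLOW(A) ⊇ FOLLOW(S) ⊇ {$,a,b}; new: +{$,a,b}
  FOLLOW(S)={$,a,b}  FOLLOW(A)={$,a,b}  FOLLOW(B)={}  FOLLOW(C)={$,a,b}
pass 2:
  C→a B: FOLLOW(B) ⊇ FOLLOW(C) ⊇ {$,a,b}; new: +{$,a,b}
  FOLLOW(S)={$,a,b}  FOLLOW(A)={$,a,b}  FOLLOW(B)={$,a,b}  FOLLOW(C)={$,a,b}
pass 3: (no change)
  FOLLOW(S)={$,a,b}  FOLLOW(A)={$,a,b}  FOLLOW(B)={$,a,b}  FOLLOW(C)={$,a,b}

FOLLOW(S) = ["$", "a", "b"]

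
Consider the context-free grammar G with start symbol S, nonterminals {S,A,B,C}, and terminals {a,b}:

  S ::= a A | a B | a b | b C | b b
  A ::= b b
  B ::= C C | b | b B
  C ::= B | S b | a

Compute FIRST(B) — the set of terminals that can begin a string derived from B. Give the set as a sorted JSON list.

FIRST iteration:
iter 1:
  A via A→b b: +{b}
  B via B→b: +{b}
  C via C→B: +{b}
  C via C→a: +{a}
  S via S→a A: +{a}
  S via S→b C: +{b}
  FIRST[S]={a,b}  FIRST[A]={b}  FIRST[B]={b}  FIRST[C]={a,b}
iter 2:
  B via B→C C: +{a}
  FIRST[S]={a,b}  FIRST[A]={b}  FIRST[B]={a,b}  FIRST[C]={a,b}
iter 3: done
  FIRST[S]={a,b}  FIRST[A]={b}  FIRST[B]={a,b}  FIRST[C]={a,b}

FIRST(B) = ["a", "b"]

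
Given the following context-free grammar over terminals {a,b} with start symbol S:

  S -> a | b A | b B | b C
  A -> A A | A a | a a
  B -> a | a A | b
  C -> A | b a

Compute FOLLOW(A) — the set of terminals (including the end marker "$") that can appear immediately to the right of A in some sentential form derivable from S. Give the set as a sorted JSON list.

Compute FIRST by fixpoint:
[1]
  A via A→a a: +{a}
  B via B→a: +{a}
  B via B→b: +{b}
  C via C→A: +{a}
  C via C→b a: +{b}
  S via S→a: +{a}
  S via S→b A: +{b}
  FIRST(S)={a,b}  FIRST(A)={a}  FIRST(B)={a,b}  FIRST(C)={a,b}
[2] (no change)
  FIRST(S)={a,b}  FIRST(A)={a}  FIRST(B)={a,b}  FIRST(C)={a,b}

FOLLOW sets:
initialize: $ ∈ FOLLOW(S)
round 1:
  A→A A: FOLLOW(A) ⊇ FIRST(A) = {a}; new: +{a}
  S→b A: FOLLOW(A) ⊇ FOLLOW(S) ⊇ {$}; new: +{$}
  S→b B: FOLLOW(B) ⊇ FOLLOW(S) ⊇ {$}; new: +{$}
  S→b C: FOLLOW(C) ⊇ FOLLOW(S) ⊇ {$}; new: +{$}
  S: {$}  A: {$,a}  B: {$}  C: {$}
round 2: (stable)
  S: {$}  A: {$,a}  B: {$}  C: {$}

FOLLOW(A) = ["$", "a"]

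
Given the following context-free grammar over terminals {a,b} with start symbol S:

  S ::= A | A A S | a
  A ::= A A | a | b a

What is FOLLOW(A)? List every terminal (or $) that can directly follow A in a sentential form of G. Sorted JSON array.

FIRST iteration:
iter 1:
  A via A→a: +{a}
  A via A→b a: +{b}
  S via S→A: +{a,b}
  S: {a,b}  A: {a,b}
iter 2: (stable)
  S: {a,b}  A: {a,b}

Compute FOLLOW by fixpoint:
FOLLOW(S) := {$}
iter 1:
  A→A A: FOLLOW(A) ⊇ FIRST(A) = {a,b}; new: +{a,b}
  S→A: FOLLOW(A) ⊇ FOLLOW(S) ⊇ {$}; new: +{$}
  FOLLOW(S)={$}  FOLLOW(A)={$,a,b}
iter 2: (stable)
  FOLLOW(S)={$}  FOLLOW(A)={$,a,b}

FOLLOW(A) = ["$", "a", "b"]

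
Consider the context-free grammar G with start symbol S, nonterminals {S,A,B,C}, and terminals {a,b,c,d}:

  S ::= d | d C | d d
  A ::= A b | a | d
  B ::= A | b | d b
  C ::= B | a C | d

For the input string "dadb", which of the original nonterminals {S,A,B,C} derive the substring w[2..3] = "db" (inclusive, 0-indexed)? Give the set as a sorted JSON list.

CNF form of G:
  S -> T1 C | T1 T1 | d
  A -> A T0 | a | d
  B -> A T0 | T1 T0 | a | b | d
  C -> A T0 | T1 T0 | T2 C | a | b | d
  T0 -> b
  T1 -> d
  T2 -> a

Fill CYK table bottom-up (cells [i..j] with 2 ≤ i ≤ j ≤ 3 only):
  T[2,2] 'd' = {A,B,C,S,T1}  orig:{A,B,C,S}
  T[3,3] 'b' = {B,C,T0}  orig:{B,C}
  T[2,3] 'db' = {A,B,C,S}

Original NTs in T[2,3] deriving "db": ["A", "B", "C", "S"]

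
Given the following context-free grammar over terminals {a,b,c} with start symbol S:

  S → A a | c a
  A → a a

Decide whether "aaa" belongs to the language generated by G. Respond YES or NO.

CNF form of G:
  S -> A T0 | T1 T0
  A -> T0 T0
  T0 -> a
  T1 -> c

Fill CYK table bottom-up:
  [0..0]={T0}  "a"  orig:{}
  [1..1]={T0}  "a"  orig:{}
  [2..2]={T0}  "a"  orig:{}
  [0..1]={A}  "aa"
  [1..2]={A}  "aa"
  [0..2]={S}  "aaa"

S ∈ T[0,2] ⇒ YES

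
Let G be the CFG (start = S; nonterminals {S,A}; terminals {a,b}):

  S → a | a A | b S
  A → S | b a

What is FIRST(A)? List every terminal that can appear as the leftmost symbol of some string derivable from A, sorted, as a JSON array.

FIRST sets, iterate to fixpoint:
pass 1:
  A via A→b a: +{b}
  S via S→a: +{a}
  S via S→b S: +{b}
  S: {a,b}  A: {b}
pass 2:
  A via A→S: +{a}
  S: {a,b}  A: {a,b}
pass 3: done
  S: {a,b}  A: {a,b}

FIRST(A) = ["a", "b"]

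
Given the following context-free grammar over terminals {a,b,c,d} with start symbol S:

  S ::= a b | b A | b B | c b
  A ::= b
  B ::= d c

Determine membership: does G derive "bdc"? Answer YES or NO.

CNF form of G:
  S -> T1 T3 | T2 T3 | T3 A | T3 B
  A -> b
  B -> T0 T1
  T0 -> d
  T1 -> c
  T2 -> a
  T3 -> b

Fill CYK table bottom-up:
  T[0,0] 'b' = {A,T3}  orig:{A}
  T[1,1] 'd' = {T0}  orig:{}
  T[2,2] 'c' = {T1}  orig:{}
  T[0,1] 'bd' = ∅
  T[1,2] 'dc' = {B}
  T[0,2] 'bdc' = {S}

S ∈ T[0,2] ⇒ YES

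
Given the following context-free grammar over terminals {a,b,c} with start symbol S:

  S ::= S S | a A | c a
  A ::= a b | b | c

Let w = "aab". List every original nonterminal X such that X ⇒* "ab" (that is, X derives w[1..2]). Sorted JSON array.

Convert to CNF:
  S -> S S | T0 A | T2 T0
  A -> T0 T1 | b | c
  T0 -> a
  T1 -> b
  T2 -> c

CYK fill — only the sub-triangle for w[1..2]:
  cell(1,1) a: {T0}  orig:{}
  cell(2,2) b: {A,T1}  orig:{A}
  cell(1,2) ab: {A,S}

Original NTs in T[1,2] deriving "ab": ["A", "S"]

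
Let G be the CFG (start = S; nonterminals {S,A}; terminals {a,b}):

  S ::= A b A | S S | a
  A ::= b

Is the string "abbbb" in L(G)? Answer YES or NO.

CNF form of G:
  S -> A X1 | S S | a
  A -> b
  T0 -> b
  X1 -> T0 A

CYK table (by increasing span):
  T[0,0] 'a' = {S}
  T[1,1] 'b' = {A,T0}  orig:{A}
  T[2,2] 'b' = {A,T0}  orig:{A}
  T[3,3] 'b' = {A,T0}  orig:{A}
  T[4,4] 'b' = {A,T0}  orig:{A}
  T[0,1] 'ab' = ∅
  T[1,2] 'bb' = {X1}  orig:{}
  T[2,3] 'bb' = {X1}  orig:{}
  T[3,4] 'bb' = {X1}  orig:{}
  T[0,2] 'abb' = ∅
  T[1,3] 'bbb' = {S}
  T[2,4] 'bbb' = {S}
  T[0,3] 'abbb' = {S}
  T[1,4] 'bbbb' = ∅
  T[0,4] 'abbbb' = ∅

S ∉ T[0,4] ⇒ NO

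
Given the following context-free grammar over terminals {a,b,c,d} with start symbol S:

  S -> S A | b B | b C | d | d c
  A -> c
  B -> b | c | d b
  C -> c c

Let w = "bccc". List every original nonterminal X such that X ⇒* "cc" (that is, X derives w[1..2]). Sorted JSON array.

CNF form of G:
  S -> S A | T0 T2 | T1 B | T1 C | d
  A -> c
  B -> T0 T1 | b | c
  C -> T2 T2
  T0 -> d
  T1 -> b
  T2 -> c

CYK fill, restricted to cells inside w[1..2]:
  T[1,1] 'c' = {A,B,T2}  orig:{A,B}
  T[2,2] 'c' = {A,B,T2}  orig:{A,B}
  T[1,2] 'cc' = {C}

Original NTs in T[1,2] deriving "cc": ["C"]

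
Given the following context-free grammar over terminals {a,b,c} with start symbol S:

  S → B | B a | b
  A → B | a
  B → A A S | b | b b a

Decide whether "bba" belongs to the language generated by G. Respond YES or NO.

Convert to CNF:
  S -> A X6 | B T1 | T0 X7 | b
  A -> A X2 | T0 X3 | a | b
  B -> A X4 | T0 X5 | b
  T0 -> b
  T1 -> a
  X2 -> A S
  X3 -> T0 T1
  X4 -> A S
  X5 -> T0 T1
  X6 -> A S
  X7 -> T0 T1

CYK fill:
  cell(0,0) b: {A,B,S,T0}  orig:{A,B,S}
  cell(1,1) b: {A,B,S,T0}  orig:{A,B,S}
  cell(2,2) a: {A,T1}  orig:{A}
  cell(0,1) bb: {X2,X4,X6}  orig:{}
  cell(1,2) ba: {S,X3,X5,X7}  orig:{S}
  cell(0,2) bba: {A,B,S,X2,X4,X6}  orig:{A,B,S}

S ∈ T[0,2] ⇒ YES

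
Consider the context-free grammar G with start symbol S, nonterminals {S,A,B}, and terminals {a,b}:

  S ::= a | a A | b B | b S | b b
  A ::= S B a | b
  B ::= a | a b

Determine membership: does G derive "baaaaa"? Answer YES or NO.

Convert to CNF:
  S -> T0 A | T1 B | T1 S | T1 T1 | a
  A -> S X2 | b
  B -> T0 T1 | a
  T0 -> a
  T1 -> b
  X2 -> B T0

CYK table (by increasing span):
  T[0,0] 'b' = {A,T1}  orig:{A}
  T[1,1] 'a' = {B,S,T0}  orig:{B,S}
  T[2,2] 'a' = {B,S,T0}  orig:{B,S}
  T[3,3] 'a' = {B,S,T0}  orig:{B,S}
  T[4,4] 'a' = {B,S,T0}  orig:{B,S}
  T[5,5] 'a' = {B,S,T0}  orig:{B,S}
  T[0,1] 'ba' = {S}
  T[1,2] 'aa' = {X2}  orig:{}
  T[2,3] 'aa' = {X2}  orig:{}
  T[3,4] 'aa' = {X2}  orig:{}
  T[4,5] 'aa' = {X2}  orig:{}
  T[0,2] 'baa' = ∅
  T[1,3] 'aaa' = {A}
  T[2,4] 'aaa' = {A}
  T[3,5] 'aaa' = {A}
  T[0,3] 'baaa' = {A}
  T[1,4] 'aaaa' = {S}
  T[2,5] 'aaaa' = {S}
  T[0,4] 'baaaa' = {S}
  T[1,5] 'aaaaa' = ∅
  T[0,5] 'baaaaa' = ∅

S ∉ T[0,5] ⇒ NO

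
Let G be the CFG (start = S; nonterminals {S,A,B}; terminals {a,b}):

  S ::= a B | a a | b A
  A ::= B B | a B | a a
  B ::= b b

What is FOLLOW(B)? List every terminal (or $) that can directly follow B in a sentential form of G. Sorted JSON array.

FIRST sets, iterate to fixpoint:
iter 1:
  A via A→a B: +{a}
  B via B→b b: +{b}
  S via S→a B: +{a}
  S via S→b A: +{b}
  FIRST[S]={a,b}  FIRST[A]={a}  FIRST[B]={b}
iter 2:
  A via A→B B: +{b}
  FIRST[S]={a,b}  FIRST[A]={a,b}  FIRST[B]={b}
iter 3: (no change)
  FIRST[S]={a,b}  FIRST[A]={a,b}  FIRST[B]={b}

FOLLOW sets:
FOLLOW(S) := {$}
[1]
  A→B B: FOLLOW(B) ⊇ FIRST(B) = {b}; new: +{b}
  S→a B: FOLLOW(B) ⊇ FOLLOW(S) ⊇ {$}; new: +{$}
  S→b A: FOLLOW(A) ⊇ FOLLOW(S) ⊇ {$}; new: +{$}
  FOLLOW[S]={$}  FOLLOW[A]={$}  FOLLOW[B]={$,b}
[2] (no change)
  FOLLOW[S]={$}  FOLLOW[A]={$}  FOLLOW[B]={$,b}

FOLLOW(B) = ["$", "b"]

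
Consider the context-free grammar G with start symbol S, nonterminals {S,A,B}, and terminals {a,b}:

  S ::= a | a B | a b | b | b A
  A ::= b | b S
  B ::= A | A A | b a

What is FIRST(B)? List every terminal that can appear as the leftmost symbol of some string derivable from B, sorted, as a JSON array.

FIRST iteration:
pass 1:
  A via A→b: +{b}
  B via B→A: +{b}
  S via S→a: +{a}
  S via S→b: +{b}
  S: {a,b}  A: {b}  B: {b}
pass 2: (no change)
  S: {a,b}  A: {b}  B: {b}

FIRST(B) = ["b"]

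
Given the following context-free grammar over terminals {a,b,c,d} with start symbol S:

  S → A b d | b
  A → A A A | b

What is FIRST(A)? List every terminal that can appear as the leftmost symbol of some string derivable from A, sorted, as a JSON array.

FIRST iteration:
pass 1:
  A via A→b: +{b}
  S via S→A b d: +{b}
  FIRST[S]={b}  FIRST[A]={b}
pass 2: done
  FIRST[S]={b}  FIRST[A]={b}

FIRST(A) = ["b"]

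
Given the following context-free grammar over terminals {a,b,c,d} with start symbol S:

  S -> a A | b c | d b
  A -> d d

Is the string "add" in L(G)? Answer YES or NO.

CNF form of G:
  S -> T0 T2 | T1 A | T2 T3
  A -> T0 T0
  T0 -> d
  T1 -> a
  T2 -> b
  T3 -> c

Fill CYK table bottom-up:
  cell(0,0) a: {T1}  orig:{}
  cell(1,1) d: {T0}  orig:{}
  cell(2,2) d: {T0}  orig:{}
  cell(0,1) ad: ∅
  cell(1,2) dd: {A}
  cell(0,2) add: {S}

S ∈ T[0,2] ⇒ YES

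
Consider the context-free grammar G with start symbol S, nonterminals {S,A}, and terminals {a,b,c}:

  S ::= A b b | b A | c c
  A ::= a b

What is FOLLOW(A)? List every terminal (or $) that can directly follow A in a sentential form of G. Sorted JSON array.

FIRST iteration:
[1]
  A via A→a b: +{a}
  S via S→A b b: +{a}
  S via S→b A: +{b}
  S via S→c c: +{c}
  FIRST[S]={a,b,c}  FIRST[A]={a}
[2] — fixpoint
  FIRST[S]={a,b,c}  FIRST[A]={a}

FOLLOW iteration:
initialize: $ ∈ FOLLOW(S)
round 1:
  S→A b b: FOLLOW(A) ⊇ FIRST(b) = {b}; new: +{b}
  S→b A: FOLLOW(A) ⊇ FOLLOW(S) ⊇ {$}; new: +{$}
  FOLLOW(S)={$}  FOLLOW(A)={$,b}
round 2: — fixpoint
  FOLLOW(S)={$}  FOLLOW(A)={$,b}

FOLLOW(A) = ["$", "b"]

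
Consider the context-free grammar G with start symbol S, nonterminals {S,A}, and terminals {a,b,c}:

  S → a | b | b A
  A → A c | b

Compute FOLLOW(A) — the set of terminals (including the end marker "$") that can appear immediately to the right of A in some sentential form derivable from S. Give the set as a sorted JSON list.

FIRST iteration:
iter 1:
  A via A→b: +{b}
  S via S→a: +{a}
  S via S→b: +{b}
  FIRST[S]={a,b}  FIRST[A]={b}
iter 2: (no change)
  FIRST[S]={a,b}  FIRST[A]={b}

FOLLOW iteration:
seed FOLLOW(S) with $
pass 1:
  A→A c: FOLLOW(A) ⊇ FIRST(c) = {c}; new: +{c}
  S→b A: FOLLOW(A) ⊇ FOLLOW(S) ⊇ {$}; new: +{$}
  FOLLOW[S]={$}  FOLLOW[A]={$,c}
pass 2: (stable)
  FOLLOW[S]={$}  FOLLOW[A]={$,c}

FOLLOW(A) = ["$", "c"]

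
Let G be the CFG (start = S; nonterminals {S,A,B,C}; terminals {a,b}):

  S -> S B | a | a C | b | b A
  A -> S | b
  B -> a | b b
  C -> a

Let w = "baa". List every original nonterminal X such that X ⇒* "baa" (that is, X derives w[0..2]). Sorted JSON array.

Convert to CNF:
  S -> S B | T0 C | T1 A | a | b
  A -> S B | T0 C | T1 A | a | b
  B -> T1 T1 | a
  C -> a
  T0 -> a
  T1 -> b

CYK fill — only the sub-triangle for w[0..2]:
  [0..0]={A,S,T1}  "b"  orig:{A,S}
  [1..1]={A,B,C,S,T0}  "a"  orig:{A,B,C,S}
  [2..2]={A,B,C,S,T0}  "a"  orig:{A,B,C,S}
  [0..1]={A,S}  "ba"
  [1..2]={A,S}  "aa"
  [0..2]={A,S}  "baa"

Original NTs in T[0,2] deriving "baa": ["A", "S"]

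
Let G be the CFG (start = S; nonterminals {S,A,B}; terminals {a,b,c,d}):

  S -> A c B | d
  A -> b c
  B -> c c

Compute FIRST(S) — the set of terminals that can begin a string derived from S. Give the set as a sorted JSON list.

FIRST sets, iterate to fixpoint:
[1]
  A via A→b c: +{b}
  B via B→c c: +{c}
  S via S→A c B: +{b}
  S via S→d: +{d}
  FIRST[S]={b,d}  FIRST[A]={b}  FIRST[B]={c}
[2] — fixpoint
  FIRST[S]={b,d}  FIRST[A]={b}  FIRST[B]={c}

FIRST(S) = ["b", "d"]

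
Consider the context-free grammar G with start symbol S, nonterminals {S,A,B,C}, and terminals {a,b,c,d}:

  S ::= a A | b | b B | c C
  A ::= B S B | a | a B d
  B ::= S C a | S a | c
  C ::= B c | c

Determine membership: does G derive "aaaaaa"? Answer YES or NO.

CNF form of G:
  S -> T0 A | T2 C | T3 B | b
  A -> B X4 | T0 X5 | a
  B -> S T0 | S X6 | c
  C -> B T2 | c
  T0 -> a
  T1 -> d
  T2 -> c
  T3 -> b
  X4 -> S B
  X5 -> B T1
  X6 -> C T0

CYK table (by increasing span):
  T[0,0] 'a' = {A,T0}  orig:{A}
  T[1,1] 'a' = {A,T0}  orig:{A}
  T[2,2] 'a' = {A,T0}  orig:{A}
  T[3,3] 'a' = {A,T0}  orig:{A}
  T[4,4] 'a' = {A,T0}  orig:{A}
  T[5,5] 'a' = {A,T0}  orig:{A}
  T[0,1] 'aa' = {S}
  T[1,2] 'aa' = {S}
  T[2,3] 'aa' = {S}
  T[3,4] 'aa' = {S}
  T[4,5] 'aa' = {S}
  T[0,2] 'aaa' = {B}
  T[1,3] 'aaa' = {B}
  T[2,4] 'aaa' = {B}
  T[3,5] 'aaa' = {B}
  T[0,3] 'aaaa' = ∅
  T[1,4] 'aaaa' = ∅
  T[2,5] 'aaaa' = ∅
  T[0,4] 'aaaaa' = {X4}  orig:{}
  T[1,5] 'aaaaa' = {X4}  orig:{}
  T[0,5] 'aaaaaa' = ∅

S ∉ T[0,5] ⇒ NO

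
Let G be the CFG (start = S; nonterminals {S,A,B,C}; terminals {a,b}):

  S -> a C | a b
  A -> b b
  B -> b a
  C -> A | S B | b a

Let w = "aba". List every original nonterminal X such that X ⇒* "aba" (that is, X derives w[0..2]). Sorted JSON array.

Convert to CNF:
  S -> T1 C | T1 T0
  A -> T0 T0
  B -> T0 T1
  C -> S B | T0 T0 | T0 T1
  T0 -> b
  T1 -> a

CYK table (by increasing span) (cells [i..j] with 0 ≤ i ≤ j ≤ 2 only):
  T[0,0] 'a' = {T1}  orig:{}
  T[1,1] 'b' = {T0}  orig:{}
  T[2,2] 'a' = {T1}  orig:{}
  T[0,1] 'ab' = {S}
  T[1,2] 'ba' = {B,C}
  T[0,2] 'aba' = {S}

Original NTs in T[0,2] deriving "aba": ["S"]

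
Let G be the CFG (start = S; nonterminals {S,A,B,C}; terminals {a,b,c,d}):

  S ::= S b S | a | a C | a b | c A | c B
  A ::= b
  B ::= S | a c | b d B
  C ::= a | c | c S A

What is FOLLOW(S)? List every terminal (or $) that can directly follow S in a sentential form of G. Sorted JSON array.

FIRST iteration:
[1]
  A via A→b: +{b}
  B via B→a c: +{a}
  B via B→b d B: +{b}
  C via C→a: +{a}
  C via C→c: +{c}
  S via S→a: +{a}
  S via S→c A: +{c}
  FIRST[S]={a,c}  FIRST[A]={b}  FIRST[B]={a,b}  FIRST[C]={a,c}
[2]
  B via B→S: +{c}
  FIRST[S]={a,c}  FIRST[A]={b}  FIRST[B]={a,b,c}  FIRST[C]={a,c}
[3] — fixpoint
  FIRST[S]={a,c}  FIRST[A]={b}  FIRST[B]={a,b,c}  FIRST[C]={a,c}

Compute FOLLOW by fixpoint:
FOLLOW(S) := {$}
[1]
  C→c S A: FOLLOW(S) ⊇ FIRST(A) = {b}; new: +{b}
  S→a C: FOLLOW(C) ⊇ FOLLOW(S) ⊇ {$,b}; new: +{$,b}
  S→c A: FOLLOW(A) ⊇ FOLLOW(S) ⊇ {$,b}; new: +{$,b}
  S→c B: FOLLOW(B) ⊇ FOLLOW(S) ⊇ {$,b}; new: +{$,b}
  S: {$,b}  A: {$,b}  B: {$,b}  C: {$,b}
[2] (no change)
  S: {$,b}  A: {$,b}  B: {$,b}  C: {$,b}

FOLLOW(S) = ["$", "b"]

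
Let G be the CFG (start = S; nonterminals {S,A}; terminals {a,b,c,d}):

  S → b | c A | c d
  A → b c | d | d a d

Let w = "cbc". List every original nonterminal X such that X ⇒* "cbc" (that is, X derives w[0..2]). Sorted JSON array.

Convert to CNF:
  S -> T1 A | T1 T2 | b
  A -> T0 T1 | T2 X4 | d
  T0 -> b
  T1 -> c
  T2 -> d
  T3 -> a
  X4 -> T3 T2

CYK table (by increasing span), restricted to cells inside w[0..2]:
  cell(0,0) c: {T1}  orig:{}
  cell(1,1) b: {S,T0}  orig:{S}
  cell(2,2) c: {T1}  orig:{}
  cell(0,1) cb: ∅
  cell(1,2) bc: {A}
  cell(0,2) cbc: {S}

Original NTs in T[0,2] deriving "cbc": ["S"]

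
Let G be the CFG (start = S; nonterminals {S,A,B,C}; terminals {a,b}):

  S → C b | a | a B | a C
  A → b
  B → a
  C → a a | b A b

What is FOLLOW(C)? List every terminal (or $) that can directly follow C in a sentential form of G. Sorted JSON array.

Compute FIRST by fixpoint:
iter 1:
  A via A→b: +{b}
  B via B→a: +{a}
  C via C→a a: +{a}
  C via C→b A b: +{b}
  S via S→C b: +{a,b}
  FIRST(S)={a,b}  FIRST(A)={b}  FIRST(B)={a}  FIRST(C)={a,b}
iter 2: — fixpoint
  FIRST(S)={a,b}  FIRST(A)={b}  FIRST(B)={a}  FIRST(C)={a,b}

FOLLOW sets:
initialize: $ ∈ FOLLOW(S)
round 1:
  C→b A b: FOLLOW(A) ⊇ FIRST(b) = {b}; new: +{b}
  S→C b: FOLLOW(C) ⊇ FIRST(b) = {b}; new: +{b}
  S→a B: FOLLOW(B) ⊇ FOLLOW(S) ⊇ {$}; new: +{$}
  S→a C: FOLLOW(C) ⊇ FOLLOW(S) ⊇ {$}; new: +{$}
  FOLLOW[S]={$}  FOLLOW[A]={b}  FOLLOW[B]={$}  FOLLOW[C]={$,b}
round 2: (no change)
  FOLLOW[S]={$}  FOLLOW[A]={b}  FOLLOW[B]={$}  FOLLOW[C]={$,b}

FOLLOW(C) = ["$", "b"]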